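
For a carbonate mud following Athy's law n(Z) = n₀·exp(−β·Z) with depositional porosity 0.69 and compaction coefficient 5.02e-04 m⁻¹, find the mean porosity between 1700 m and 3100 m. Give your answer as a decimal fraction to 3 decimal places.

0.211

Working in km (1 km = 1000 m; β in km⁻¹ = β in m⁻¹ × 1000):
⟨n⟩ = (1/(Z₂−Z₁)) ∫ n₀ e^(−βZ) dZ = n₀·(e^(−β·Z₁) − e^(−β·Z₂)) / (β·(Z₂−Z₁))
e^(−0.502×1.7) = 0.4260; e^(−0.502×3.1) = 0.2109
⟨n⟩ = 0.69 × (0.4260 − 0.2109) / (0.502 × 1.4) = 0.69 × 0.3060 = 0.2111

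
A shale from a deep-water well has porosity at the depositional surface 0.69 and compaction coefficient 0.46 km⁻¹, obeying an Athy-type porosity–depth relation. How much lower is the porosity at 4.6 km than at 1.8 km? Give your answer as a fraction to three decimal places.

phi(1.8) = 0.69·e^(−0.46×1.8) = 0.3015
phi(4.6) = 0.69·e^(−0.46×4.6) = 0.0832
Δphi = 0.3015 − 0.0832 = 0.2183

0.218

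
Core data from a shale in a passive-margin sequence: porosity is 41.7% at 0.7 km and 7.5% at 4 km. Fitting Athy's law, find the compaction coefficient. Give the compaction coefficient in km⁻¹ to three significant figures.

Athy: φ(d) = φ₀ e^(−cd) ⇒ φ₁/φ₂ = e^{c(d₂−d₁)} ⇒ c = ln(φ₁/φ₂)/(d₂−d₁)
c = ln(0.417/0.075) / (4 − 0.7) = ln(5.56) / 3.3 = 1.7156 / 3.3 = 0.5199 km⁻¹

0.520 km⁻¹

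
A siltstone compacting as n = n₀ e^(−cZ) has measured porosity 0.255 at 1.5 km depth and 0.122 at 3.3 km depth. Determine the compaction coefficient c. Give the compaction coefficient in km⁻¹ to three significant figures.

Athy: n(Z) = n₀ e^(−cZ) ⇒ n₁/n₂ = e^{c(Z₂−Z₁)} ⇒ c = ln(n₁/n₂)/(Z₂−Z₁)
c = ln(0.255/0.122) / (3.3 − 1.5) = ln(2.09) / 1.8 = 0.7372 / 1.8 = 0.4096 km⁻¹

0.410 km⁻¹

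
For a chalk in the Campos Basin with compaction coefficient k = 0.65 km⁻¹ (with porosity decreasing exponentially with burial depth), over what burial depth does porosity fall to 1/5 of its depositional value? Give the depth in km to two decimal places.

2.48 km

φ/φ₀ = 1/5 ⇒ exp(−k·Z) = 1/5 ⇒ Z = ln(5) / k
Z = 1.6094 / 0.65 = 2.476 km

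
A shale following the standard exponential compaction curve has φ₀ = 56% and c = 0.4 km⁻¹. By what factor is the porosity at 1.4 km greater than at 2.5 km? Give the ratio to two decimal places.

1.55

φ(Z₁)/φ(Z₂) = e^(−c·Z₁)/e^(−c·Z₂) = e^{c(Z₂−Z₁)}
= exp(0.4 × 1.1) = exp(0.44) = 1.5527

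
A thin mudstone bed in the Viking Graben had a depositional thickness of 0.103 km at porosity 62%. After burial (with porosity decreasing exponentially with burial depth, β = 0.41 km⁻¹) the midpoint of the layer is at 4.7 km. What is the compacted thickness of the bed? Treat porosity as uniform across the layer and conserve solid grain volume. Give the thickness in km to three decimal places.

Porosity at 4.7 km: n = 0.62·exp(−0.41×4.7) = 0.0903
Solid-volume conservation: h(1−n) = h₀(1−n₀) ⇒ h = h₀·(1−n₀)/(1−n)
h = 0.103 × (1 − 0.62)/(1 − 0.0903) = 0.103 × 0.4177 = 0.0430 km

0.043 km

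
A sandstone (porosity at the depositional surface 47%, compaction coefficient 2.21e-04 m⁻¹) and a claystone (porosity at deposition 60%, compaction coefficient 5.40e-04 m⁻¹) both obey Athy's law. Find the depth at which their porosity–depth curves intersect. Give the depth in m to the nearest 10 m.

Working in km (1 km = 1000 m; k in km⁻¹ = k in m⁻¹ × 1000):
Set phi₀ₐ e^(−kₐz) = phi₀ᵦ e^(−kᵦz) ⇒ ln(phi₀ₐ/phi₀ᵦ) = (kₐ − kᵦ)·z
z = ln(0.47/0.6) / (0.221 − 0.54) = -0.2442 / -0.319 = 0.766 km

770 m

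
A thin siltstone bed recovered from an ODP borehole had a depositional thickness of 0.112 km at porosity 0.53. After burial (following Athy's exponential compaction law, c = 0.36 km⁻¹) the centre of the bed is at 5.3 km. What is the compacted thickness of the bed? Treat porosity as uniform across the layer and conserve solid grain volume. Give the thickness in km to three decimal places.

Porosity at 5.3 km: φ = 0.53·exp(−0.36×5.3) = 0.0786
Solid-volume conservation: h(1−φ) = h₀(1−φ₀) ⇒ h = h₀·(1−φ₀)/(1−φ)
h = 0.112 × (1 − 0.53)/(1 − 0.0786) = 0.112 × 0.5101 = 0.0571 km

0.057 km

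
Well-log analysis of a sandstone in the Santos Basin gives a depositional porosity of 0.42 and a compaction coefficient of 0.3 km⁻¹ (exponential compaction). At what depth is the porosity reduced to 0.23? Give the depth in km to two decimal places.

Invert Athy's law: z = ln(n₀/n) / β
z = ln(0.42/0.23) / 0.3 = ln(1.826) / 0.3 = 0.6022 / 0.3 = 2.007 km

2.01 km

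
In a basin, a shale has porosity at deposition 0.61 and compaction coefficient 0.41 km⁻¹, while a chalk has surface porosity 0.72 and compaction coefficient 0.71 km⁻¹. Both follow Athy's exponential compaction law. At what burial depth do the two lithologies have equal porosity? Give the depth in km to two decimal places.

Set n₀ₐ e^(−βₐZ) = n₀ᵦ e^(−βᵦZ) ⇒ ln(n₀ₐ/n₀ᵦ) = (βₐ − βᵦ)·Z
Z = ln(0.61/0.72) / (0.41 − 0.71) = -0.1658 / -0.3 = 0.553 km

0.55 km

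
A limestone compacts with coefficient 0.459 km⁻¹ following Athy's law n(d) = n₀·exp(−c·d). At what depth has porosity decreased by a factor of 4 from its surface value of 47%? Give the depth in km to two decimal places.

3.02 km

n/n₀ = 1/4 ⇒ exp(−c·d) = 1/4 ⇒ d = ln(4) / c
d = 1.3863 / 0.459 = 3.020 km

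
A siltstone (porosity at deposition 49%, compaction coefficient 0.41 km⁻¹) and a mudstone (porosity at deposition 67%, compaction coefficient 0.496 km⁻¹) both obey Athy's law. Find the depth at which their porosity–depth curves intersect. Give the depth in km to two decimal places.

3.64 km

Set n₀ₐ e^(−βₐZ) = n₀ᵦ e^(−βᵦZ) ⇒ ln(n₀ₐ/n₀ᵦ) = (βₐ − βᵦ)·Z
Z = ln(0.49/0.67) / (0.41 − 0.496) = -0.3129 / -0.086 = 3.638 km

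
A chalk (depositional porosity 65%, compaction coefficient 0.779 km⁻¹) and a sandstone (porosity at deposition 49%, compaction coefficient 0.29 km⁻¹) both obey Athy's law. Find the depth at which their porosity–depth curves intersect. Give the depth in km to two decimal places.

Set φ₀ₐ e^(−kₐz) = φ₀ᵦ e^(−kᵦz) ⇒ ln(φ₀ₐ/φ₀ᵦ) = (kₐ − kᵦ)·z
z = ln(0.65/0.49) / (0.779 − 0.29) = 0.2826 / 0.489 = 0.578 km

0.58 km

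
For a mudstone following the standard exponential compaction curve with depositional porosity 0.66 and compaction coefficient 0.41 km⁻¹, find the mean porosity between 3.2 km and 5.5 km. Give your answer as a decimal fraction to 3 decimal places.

⟨phi⟩ = (1/(z₂−z₁)) ∫ phi₀ e^(−cz) dz = phi₀·(e^(−c·z₁) − e^(−c·z₂)) / (c·(z₂−z₁))
e^(−0.41×3.2) = 0.2693; e^(−0.41×5.5) = 0.1049
⟨phi⟩ = 0.66 × (0.2693 − 0.1049) / (0.41 × 2.3) = 0.66 × 0.1743 = 0.1151

0.115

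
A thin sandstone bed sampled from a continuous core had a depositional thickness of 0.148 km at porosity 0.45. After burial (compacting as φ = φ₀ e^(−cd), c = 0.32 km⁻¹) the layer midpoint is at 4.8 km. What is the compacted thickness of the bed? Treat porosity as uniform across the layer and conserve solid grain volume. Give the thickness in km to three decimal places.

0.090 km

Porosity at 4.8 km: φ = 0.45·exp(−0.32×4.8) = 0.0969
Solid-volume conservation: h(1−φ) = h₀(1−φ₀) ⇒ h = h₀·(1−φ₀)/(1−φ)
h = 0.148 × (1 − 0.45)/(1 − 0.0969) = 0.148 × 0.6090 = 0.0901 km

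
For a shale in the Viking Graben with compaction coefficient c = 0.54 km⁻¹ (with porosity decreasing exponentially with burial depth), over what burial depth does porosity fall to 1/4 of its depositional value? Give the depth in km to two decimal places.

φ/φ₀ = 1/4 ⇒ exp(−c·Z) = 1/4 ⇒ Z = ln(4) / c
Z = 1.3863 / 0.54 = 2.567 km

2.57 km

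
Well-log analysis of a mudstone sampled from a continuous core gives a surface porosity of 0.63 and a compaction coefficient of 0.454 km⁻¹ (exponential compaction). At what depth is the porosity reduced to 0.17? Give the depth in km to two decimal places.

Invert Athy's law: Z = ln(phi₀/phi) / c
Z = ln(0.63/0.17) / 0.454 = ln(3.706) / 0.454 = 1.3099 / 0.454 = 2.885 km

2.89 km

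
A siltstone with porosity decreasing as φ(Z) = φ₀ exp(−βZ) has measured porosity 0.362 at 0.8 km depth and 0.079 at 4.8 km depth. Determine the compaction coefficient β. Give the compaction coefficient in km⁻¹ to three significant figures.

Athy: φ(Z) = φ₀ e^(−βZ) ⇒ φ₁/φ₂ = e^{β(Z₂−Z₁)} ⇒ β = ln(φ₁/φ₂)/(Z₂−Z₁)
β = ln(0.362/0.079) / (4.8 − 0.8) = ln(4.582) / 4 = 1.5222 / 4 = 0.3805 km⁻¹

0.381 km⁻¹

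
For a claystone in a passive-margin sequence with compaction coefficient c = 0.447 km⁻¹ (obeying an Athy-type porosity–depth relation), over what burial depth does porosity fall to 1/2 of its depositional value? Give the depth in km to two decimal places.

n/n₀ = 1/2 ⇒ exp(−c·Z) = 1/2 ⇒ Z = ln(2) / c
Z = 0.6931 / 0.447 = 1.551 km

1.55 km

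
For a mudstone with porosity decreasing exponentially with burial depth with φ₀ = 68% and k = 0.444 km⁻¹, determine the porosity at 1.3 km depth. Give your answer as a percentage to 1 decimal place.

φ = φ₀·exp(−k·d) = 0.68 × exp(−0.444 × 1.3) = 0.68 × exp(−0.5772)
  = 0.68 × 0.5615 = 0.3818

38.2%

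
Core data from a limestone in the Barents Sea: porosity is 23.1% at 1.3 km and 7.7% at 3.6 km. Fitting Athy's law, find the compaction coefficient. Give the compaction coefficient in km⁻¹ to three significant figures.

0.478 km⁻¹

Athy: φ(z) = φ₀ e^(−βz) ⇒ φ₁/φ₂ = e^{β(z₂−z₁)} ⇒ β = ln(φ₁/φ₂)/(z₂−z₁)
β = ln(0.231/0.077) / (3.6 − 1.3) = ln(3) / 2.3 = 1.0986 / 2.3 = 0.4777 km⁻¹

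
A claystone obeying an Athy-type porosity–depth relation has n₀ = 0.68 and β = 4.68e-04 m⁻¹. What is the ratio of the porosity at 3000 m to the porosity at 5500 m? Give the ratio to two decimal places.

3.22

Working in km (1 km = 1000 m; β in km⁻¹ = β in m⁻¹ × 1000):
n(z₁)/n(z₂) = e^(−β·z₁)/e^(−β·z₂) = e^{β(z₂−z₁)}
= exp(0.468 × 2.5) = exp(1.17) = 3.2220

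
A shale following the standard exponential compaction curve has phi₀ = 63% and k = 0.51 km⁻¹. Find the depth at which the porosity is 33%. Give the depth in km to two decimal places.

Invert Athy's law: Z = ln(phi₀/phi) / k
Z = ln(0.63/0.33) / 0.51 = ln(1.909) / 0.51 = 0.6466 / 0.51 = 1.268 km

1.27 km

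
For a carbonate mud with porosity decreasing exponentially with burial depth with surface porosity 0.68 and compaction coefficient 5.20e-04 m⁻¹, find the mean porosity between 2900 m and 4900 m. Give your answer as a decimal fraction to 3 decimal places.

Working in km (1 km = 1000 m; c in km⁻¹ = c in m⁻¹ × 1000):
⟨φ⟩ = (1/(z₂−z₁)) ∫ φ₀ e^(−cz) dz = φ₀·(e^(−c·z₁) − e^(−c·z₂)) / (c·(z₂−z₁))
e^(−0.52×2.9) = 0.2214; e^(−0.52×4.9) = 0.0782
⟨φ⟩ = 0.68 × (0.2214 − 0.0782) / (0.52 × 2) = 0.68 × 0.1376 = 0.0936

0.094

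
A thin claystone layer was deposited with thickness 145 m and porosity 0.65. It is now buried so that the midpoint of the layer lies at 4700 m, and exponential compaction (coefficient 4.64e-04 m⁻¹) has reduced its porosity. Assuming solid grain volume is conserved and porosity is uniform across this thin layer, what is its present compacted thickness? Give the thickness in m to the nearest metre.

55 m

Working in km (1 km = 1000 m; k in km⁻¹ = k in m⁻¹ × 1000):
Porosity at 4.7 km: phi = 0.65·exp(−0.464×4.7) = 0.0734
Solid-volume conservation: h(1−phi) = h₀(1−phi₀) ⇒ h = h₀·(1−phi₀)/(1−phi)
h = 0.145 × (1 − 0.65)/(1 − 0.0734) = 0.145 × 0.3777 = 0.0548 km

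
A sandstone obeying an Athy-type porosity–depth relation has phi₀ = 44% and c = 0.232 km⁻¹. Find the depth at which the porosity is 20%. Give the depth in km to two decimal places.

3.40 km

Invert Athy's law: Z = ln(phi₀/phi) / c
Z = ln(0.44/0.2) / 0.232 = ln(2.2) / 0.232 = 0.7885 / 0.232 = 3.399 km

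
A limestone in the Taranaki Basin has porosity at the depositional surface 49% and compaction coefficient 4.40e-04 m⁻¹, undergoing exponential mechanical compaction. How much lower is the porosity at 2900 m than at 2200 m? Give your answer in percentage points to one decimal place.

4.9 percentage points

Working in km (1 km = 1000 m; β in km⁻¹ = β in m⁻¹ × 1000):
phi(2.2) = 0.49·e^(−0.44×2.2) = 0.1861
phi(2.9) = 0.49·e^(−0.44×2.9) = 0.1368
Δphi = 0.1861 − 0.1368 = 0.0493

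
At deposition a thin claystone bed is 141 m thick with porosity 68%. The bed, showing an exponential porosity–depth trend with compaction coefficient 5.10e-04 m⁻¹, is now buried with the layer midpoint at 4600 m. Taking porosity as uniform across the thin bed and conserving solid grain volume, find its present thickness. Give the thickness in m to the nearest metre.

Working in km (1 km = 1000 m; β in km⁻¹ = β in m⁻¹ × 1000):
Porosity at 4.6 km: φ = 0.68·exp(−0.51×4.6) = 0.0651
Solid-volume conservation: h(1−φ) = h₀(1−φ₀) ⇒ h = h₀·(1−φ₀)/(1−φ)
h = 0.141 × (1 − 0.68)/(1 − 0.0651) = 0.141 × 0.3423 = 0.0483 km

48 m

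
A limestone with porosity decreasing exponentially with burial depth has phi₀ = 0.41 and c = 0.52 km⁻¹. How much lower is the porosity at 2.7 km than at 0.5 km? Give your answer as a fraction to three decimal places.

phi(0.5) = 0.41·e^(−0.52×0.5) = 0.3161
phi(2.7) = 0.41·e^(−0.52×2.7) = 0.1007
Δphi = 0.3161 − 0.1007 = 0.2154

0.215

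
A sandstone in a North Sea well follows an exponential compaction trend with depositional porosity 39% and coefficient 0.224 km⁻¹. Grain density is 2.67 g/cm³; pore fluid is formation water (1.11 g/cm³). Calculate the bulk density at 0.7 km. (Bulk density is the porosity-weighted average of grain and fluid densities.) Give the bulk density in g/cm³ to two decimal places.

Porosity at depth: n = 0.39·exp(−0.224×0.7) = 0.39×0.8549 = 0.3334
Bulk density: ρ_b = (1−n)ρ_g + n·ρ_f = 0.6666×2.67 + 0.3334×1.11
       = 1.780 + 0.370 = 2.150 g/cm³

2.15 g/cm³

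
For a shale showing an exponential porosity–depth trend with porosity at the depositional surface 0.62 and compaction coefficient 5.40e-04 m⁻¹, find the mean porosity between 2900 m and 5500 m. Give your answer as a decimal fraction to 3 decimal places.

Working in km (1 km = 1000 m; β in km⁻¹ = β in m⁻¹ × 1000):
⟨φ⟩ = (1/(Z₂−Z₁)) ∫ φ₀ e^(−βZ) dZ = φ₀·(e^(−β·Z₁) − e^(−β·Z₂)) / (β·(Z₂−Z₁))
e^(−0.54×2.9) = 0.2089; e^(−0.54×5.5) = 0.0513
⟨φ⟩ = 0.62 × (0.2089 − 0.0513) / (0.54 × 2.6) = 0.62 × 0.1122 = 0.0696

0.070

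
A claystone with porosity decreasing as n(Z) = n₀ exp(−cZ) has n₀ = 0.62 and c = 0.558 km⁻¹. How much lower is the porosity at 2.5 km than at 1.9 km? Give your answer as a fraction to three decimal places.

n(1.9) = 0.62·e^(−0.558×1.9) = 0.2148
n(2.5) = 0.62·e^(−0.558×2.5) = 0.1537
Δn = 0.2148 − 0.1537 = 0.0611

0.061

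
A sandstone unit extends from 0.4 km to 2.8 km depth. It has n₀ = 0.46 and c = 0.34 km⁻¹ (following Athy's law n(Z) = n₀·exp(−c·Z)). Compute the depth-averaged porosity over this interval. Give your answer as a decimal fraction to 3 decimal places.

0.274

⟨n⟩ = (1/(Z₂−Z₁)) ∫ n₀ e^(−cZ) dZ = n₀·(e^(−c·Z₁) − e^(−c·Z₂)) / (c·(Z₂−Z₁))
e^(−0.34×0.4) = 0.8728; e^(−0.34×2.8) = 0.3860
⟨n⟩ = 0.46 × (0.8728 − 0.3860) / (0.34 × 2.4) = 0.46 × 0.5967 = 0.2745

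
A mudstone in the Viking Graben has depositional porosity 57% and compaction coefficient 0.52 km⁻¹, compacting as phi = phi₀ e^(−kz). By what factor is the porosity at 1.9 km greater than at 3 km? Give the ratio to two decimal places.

phi(z₁)/phi(z₂) = e^(−k·z₁)/e^(−k·z₂) = e^{k(z₂−z₁)}
= exp(0.52 × 1.1) = exp(0.572) = 1.7718

1.77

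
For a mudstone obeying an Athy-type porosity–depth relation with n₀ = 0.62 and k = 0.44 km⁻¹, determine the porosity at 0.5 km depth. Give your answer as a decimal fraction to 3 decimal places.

0.498

n = n₀·exp(−k·d) = 0.62 × exp(−0.44 × 0.5) = 0.62 × exp(−0.22)
  = 0.62 × 0.8025 = 0.4976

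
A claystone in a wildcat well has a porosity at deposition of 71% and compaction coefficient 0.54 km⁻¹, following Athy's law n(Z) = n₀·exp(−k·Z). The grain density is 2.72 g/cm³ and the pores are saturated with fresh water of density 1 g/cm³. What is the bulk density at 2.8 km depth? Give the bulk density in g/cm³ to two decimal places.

2.45 g/cm³

Porosity at depth: n = 0.71·exp(−0.54×2.8) = 0.71×0.2205 = 0.1565
Bulk density: ρ_b = (1−n)ρ_g + n·ρ_f = 0.8435×2.72 + 0.1565×1
       = 2.294 + 0.157 = 2.451 g/cm³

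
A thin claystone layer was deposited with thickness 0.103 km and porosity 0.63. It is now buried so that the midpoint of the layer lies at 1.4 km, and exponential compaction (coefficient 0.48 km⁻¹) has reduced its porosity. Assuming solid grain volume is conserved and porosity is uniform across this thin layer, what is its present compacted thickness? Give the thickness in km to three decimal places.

Porosity at 1.4 km: phi = 0.63·exp(−0.48×1.4) = 0.3217
Solid-volume conservation: h(1−phi) = h₀(1−phi₀) ⇒ h = h₀·(1−phi₀)/(1−phi)
h = 0.103 × (1 − 0.63)/(1 − 0.3217) = 0.103 × 0.5455 = 0.0562 km

0.056 km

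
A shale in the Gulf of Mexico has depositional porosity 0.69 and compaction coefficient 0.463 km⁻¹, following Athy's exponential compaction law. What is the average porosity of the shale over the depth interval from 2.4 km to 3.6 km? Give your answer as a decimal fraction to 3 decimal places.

0.174

⟨n⟩ = (1/(d₂−d₁)) ∫ n₀ e^(−cd) dd = n₀·(e^(−c·d₁) − e^(−c·d₂)) / (c·(d₂−d₁))
e^(−0.463×2.4) = 0.3292; e^(−0.463×3.6) = 0.1889
⟨n⟩ = 0.69 × (0.3292 − 0.1889) / (0.463 × 1.2) = 0.69 × 0.2525 = 0.1743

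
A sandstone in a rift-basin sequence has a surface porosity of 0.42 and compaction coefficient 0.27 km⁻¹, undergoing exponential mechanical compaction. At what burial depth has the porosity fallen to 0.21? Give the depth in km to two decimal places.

Invert Athy's law: d = ln(phi₀/phi) / c
d = ln(0.42/0.21) / 0.27 = ln(2) / 0.27 = 0.6931 / 0.27 = 2.567 km

2.57 km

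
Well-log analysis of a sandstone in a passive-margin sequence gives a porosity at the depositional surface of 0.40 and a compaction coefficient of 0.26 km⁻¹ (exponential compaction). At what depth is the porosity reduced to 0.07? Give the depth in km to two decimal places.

6.70 km

Invert Athy's law: Z = ln(n₀/n) / k
Z = ln(0.4/0.07) / 0.26 = ln(5.714) / 0.26 = 1.7430 / 0.26 = 6.704 km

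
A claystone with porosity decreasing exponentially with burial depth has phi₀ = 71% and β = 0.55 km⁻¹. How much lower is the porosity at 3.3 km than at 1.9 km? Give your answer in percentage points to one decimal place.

13.4 percentage points

phi(1.9) = 0.71·e^(−0.55×1.9) = 0.2497
phi(3.3) = 0.71·e^(−0.55×3.3) = 0.1156
Δphi = 0.2497 − 0.1156 = 0.1341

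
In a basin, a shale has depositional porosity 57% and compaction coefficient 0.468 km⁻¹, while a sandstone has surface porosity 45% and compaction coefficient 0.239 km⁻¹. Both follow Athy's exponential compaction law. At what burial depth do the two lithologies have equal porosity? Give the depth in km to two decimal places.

1.03 km

Set n₀ₐ e^(−βₐZ) = n₀ᵦ e^(−βᵦZ) ⇒ ln(n₀ₐ/n₀ᵦ) = (βₐ − βᵦ)·Z
Z = ln(0.57/0.45) / (0.468 − 0.239) = 0.2364 / 0.229 = 1.032 km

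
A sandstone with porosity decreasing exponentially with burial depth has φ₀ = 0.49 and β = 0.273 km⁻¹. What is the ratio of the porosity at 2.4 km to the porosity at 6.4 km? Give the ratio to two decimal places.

φ(Z₁)/φ(Z₂) = e^(−β·Z₁)/e^(−β·Z₂) = e^{β(Z₂−Z₁)}
= exp(0.273 × 4) = exp(1.092) = 2.9802

2.98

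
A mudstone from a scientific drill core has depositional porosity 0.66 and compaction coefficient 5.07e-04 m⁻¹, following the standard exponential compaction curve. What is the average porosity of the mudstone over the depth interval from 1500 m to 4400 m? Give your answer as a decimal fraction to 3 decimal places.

Working in km (1 km = 1000 m; c in km⁻¹ = c in m⁻¹ × 1000):
⟨phi⟩ = (1/(d₂−d₁)) ∫ phi₀ e^(−cd) dd = phi₀·(e^(−c·d₁) − e^(−c·d₂)) / (c·(d₂−d₁))
e^(−0.507×1.5) = 0.4674; e^(−0.507×4.4) = 0.1074
⟨phi⟩ = 0.66 × (0.4674 − 0.1074) / (0.507 × 2.9) = 0.66 × 0.2448 = 0.1616

0.162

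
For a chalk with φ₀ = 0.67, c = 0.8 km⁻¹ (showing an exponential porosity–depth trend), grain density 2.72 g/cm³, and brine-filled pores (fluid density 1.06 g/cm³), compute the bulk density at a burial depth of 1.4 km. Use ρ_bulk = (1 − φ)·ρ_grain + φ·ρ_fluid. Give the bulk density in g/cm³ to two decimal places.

Porosity at depth: φ = 0.67·exp(−0.8×1.4) = 0.67×0.3263 = 0.2186
Bulk density: ρ_b = (1−φ)ρ_g + φ·ρ_f = 0.7814×2.72 + 0.2186×1.06
       = 2.125 + 0.232 = 2.357 g/cm³

2.36 g/cm³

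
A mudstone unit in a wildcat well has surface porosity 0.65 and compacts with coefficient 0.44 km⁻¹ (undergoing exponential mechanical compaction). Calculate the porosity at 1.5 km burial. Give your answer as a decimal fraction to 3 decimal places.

φ = φ₀·exp(−k·z) = 0.65 × exp(−0.44 × 1.5) = 0.65 × exp(−0.66)
  = 0.65 × 0.5169 = 0.3360

0.336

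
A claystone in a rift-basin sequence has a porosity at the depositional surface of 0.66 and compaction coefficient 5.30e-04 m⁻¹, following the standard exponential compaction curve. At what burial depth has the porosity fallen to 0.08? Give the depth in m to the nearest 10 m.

3980 m

Working in km (1 km = 1000 m; k in km⁻¹ = k in m⁻¹ × 1000):
Invert Athy's law: Z = ln(n₀/n) / k
Z = ln(0.66/0.08) / 0.53 = ln(8.25) / 0.53 = 2.1102 / 0.53 = 3.982 km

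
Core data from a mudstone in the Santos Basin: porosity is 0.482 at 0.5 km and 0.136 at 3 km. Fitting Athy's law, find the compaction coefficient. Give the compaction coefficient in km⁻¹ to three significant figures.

Athy: phi(d) = phi₀ e^(−cd) ⇒ phi₁/phi₂ = e^{c(d₂−d₁)} ⇒ c = ln(phi₁/phi₂)/(d₂−d₁)
c = ln(0.482/0.136) / (3 − 0.5) = ln(3.544) / 2.5 = 1.2653 / 2.5 = 0.5061 km⁻¹

0.506 km⁻¹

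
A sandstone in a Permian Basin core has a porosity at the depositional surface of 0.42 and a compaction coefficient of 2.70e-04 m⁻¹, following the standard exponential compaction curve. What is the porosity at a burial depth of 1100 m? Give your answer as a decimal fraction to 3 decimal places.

0.312

Working in km (1 km = 1000 m; k in km⁻¹ = k in m⁻¹ × 1000):
phi = phi₀·exp(−k·d) = 0.42 × exp(−0.27 × 1.1) = 0.42 × exp(−0.297)
  = 0.42 × 0.7430 = 0.3121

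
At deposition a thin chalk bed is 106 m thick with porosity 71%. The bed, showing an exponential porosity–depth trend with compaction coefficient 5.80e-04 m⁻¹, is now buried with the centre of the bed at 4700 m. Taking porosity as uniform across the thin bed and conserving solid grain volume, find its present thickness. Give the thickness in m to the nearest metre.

Working in km (1 km = 1000 m; k in km⁻¹ = k in m⁻¹ × 1000):
Porosity at 4.7 km: n = 0.71·exp(−0.58×4.7) = 0.0465
Solid-volume conservation: h(1−n) = h₀(1−n₀) ⇒ h = h₀·(1−n₀)/(1−n)
h = 0.106 × (1 − 0.71)/(1 − 0.0465) = 0.106 × 0.3041 = 0.0322 km

32 m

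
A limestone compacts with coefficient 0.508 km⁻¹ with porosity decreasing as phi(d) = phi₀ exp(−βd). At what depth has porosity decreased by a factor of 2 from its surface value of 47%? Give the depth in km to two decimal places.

phi/phi₀ = 1/2 ⇒ exp(−β·d) = 1/2 ⇒ d = ln(2) / β
d = 0.6931 / 0.508 = 1.364 km

1.36 km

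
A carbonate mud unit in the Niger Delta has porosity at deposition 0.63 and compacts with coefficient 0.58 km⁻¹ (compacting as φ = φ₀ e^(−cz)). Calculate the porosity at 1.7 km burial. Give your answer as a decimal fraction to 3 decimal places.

0.235

φ = φ₀·exp(−c·z) = 0.63 × exp(−0.58 × 1.7) = 0.63 × exp(−0.986)
  = 0.63 × 0.3731 = 0.2350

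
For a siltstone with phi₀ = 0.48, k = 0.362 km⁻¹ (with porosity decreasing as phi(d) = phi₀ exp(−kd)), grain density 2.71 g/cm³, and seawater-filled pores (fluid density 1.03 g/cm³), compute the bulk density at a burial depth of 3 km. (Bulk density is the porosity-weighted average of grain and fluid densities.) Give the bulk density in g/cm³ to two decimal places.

2.44 g/cm³

Porosity at depth: phi = 0.48·exp(−0.362×3) = 0.48×0.3376 = 0.1620
Bulk density: ρ_b = (1−phi)ρ_g + phi·ρ_f = 0.8380×2.71 + 0.1620×1.03
       = 2.271 + 0.167 = 2.438 g/cm³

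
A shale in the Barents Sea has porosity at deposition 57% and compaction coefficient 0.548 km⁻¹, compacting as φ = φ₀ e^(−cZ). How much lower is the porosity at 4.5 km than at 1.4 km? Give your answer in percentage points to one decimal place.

21.6 percentage points

φ(1.4) = 0.57·e^(−0.548×1.4) = 0.2647
φ(4.5) = 0.57·e^(−0.548×4.5) = 0.0484
Δφ = 0.2647 − 0.0484 = 0.2163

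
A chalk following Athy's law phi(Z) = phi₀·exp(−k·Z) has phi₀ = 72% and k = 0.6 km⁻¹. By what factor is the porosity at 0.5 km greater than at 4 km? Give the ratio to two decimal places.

8.17

phi(Z₁)/phi(Z₂) = e^(−k·Z₁)/e^(−k·Z₂) = e^{k(Z₂−Z₁)}
= exp(0.6 × 3.5) = exp(2.1) = 8.1662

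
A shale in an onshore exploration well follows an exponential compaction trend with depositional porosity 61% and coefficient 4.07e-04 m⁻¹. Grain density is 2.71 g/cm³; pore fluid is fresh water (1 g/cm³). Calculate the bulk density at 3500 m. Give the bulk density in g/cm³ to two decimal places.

Working in km (1 km = 1000 m; β in km⁻¹ = β in m⁻¹ × 1000):
Porosity at depth: phi = 0.61·exp(−0.407×3.5) = 0.61×0.2406 = 0.1468
Bulk density: ρ_b = (1−phi)ρ_g + phi·ρ_f = 0.8532×2.71 + 0.1468×1
       = 2.312 + 0.147 = 2.459 g/cm³

2.46 g/cm³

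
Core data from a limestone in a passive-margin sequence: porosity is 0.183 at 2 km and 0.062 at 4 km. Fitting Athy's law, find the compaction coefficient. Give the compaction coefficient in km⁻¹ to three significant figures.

0.541 km⁻¹

Athy: phi(Z) = phi₀ e^(−kZ) ⇒ phi₁/phi₂ = e^{k(Z₂−Z₁)} ⇒ k = ln(phi₁/phi₂)/(Z₂−Z₁)
k = ln(0.183/0.062) / (4 − 2) = ln(2.952) / 2 = 1.0824 / 2 = 0.5412 km⁻¹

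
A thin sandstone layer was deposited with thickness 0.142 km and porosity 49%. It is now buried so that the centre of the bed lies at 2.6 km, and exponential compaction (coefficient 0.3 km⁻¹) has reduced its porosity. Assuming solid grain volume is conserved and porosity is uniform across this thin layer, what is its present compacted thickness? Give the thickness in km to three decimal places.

0.093 km

Porosity at 2.6 km: phi = 0.49·exp(−0.3×2.6) = 0.2246
Solid-volume conservation: h(1−phi) = h₀(1−phi₀) ⇒ h = h₀·(1−phi₀)/(1−phi)
h = 0.142 × (1 − 0.49)/(1 − 0.2246) = 0.142 × 0.6577 = 0.0934 km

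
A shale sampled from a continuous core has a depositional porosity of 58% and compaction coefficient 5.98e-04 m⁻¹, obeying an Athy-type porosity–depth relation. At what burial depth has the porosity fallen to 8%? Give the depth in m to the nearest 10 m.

Working in km (1 km = 1000 m; k in km⁻¹ = k in m⁻¹ × 1000):
Invert Athy's law: z = ln(phi₀/phi) / k
z = ln(0.58/0.08) / 0.598 = ln(7.25) / 0.598 = 1.9810 / 0.598 = 3.313 km

3310 m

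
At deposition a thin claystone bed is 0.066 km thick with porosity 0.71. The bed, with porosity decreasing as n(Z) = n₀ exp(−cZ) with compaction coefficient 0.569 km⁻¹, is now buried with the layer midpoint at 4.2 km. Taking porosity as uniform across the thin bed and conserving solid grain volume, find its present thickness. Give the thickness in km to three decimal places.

0.020 km

Porosity at 4.2 km: n = 0.71·exp(−0.569×4.2) = 0.0651
Solid-volume conservation: h(1−n) = h₀(1−n₀) ⇒ h = h₀·(1−n₀)/(1−n)
h = 0.066 × (1 − 0.71)/(1 − 0.0651) = 0.066 × 0.3102 = 0.0205 km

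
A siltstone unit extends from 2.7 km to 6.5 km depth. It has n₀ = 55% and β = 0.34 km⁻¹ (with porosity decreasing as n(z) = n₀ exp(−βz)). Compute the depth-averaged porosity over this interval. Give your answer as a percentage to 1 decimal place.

12.3%

⟨n⟩ = (1/(z₂−z₁)) ∫ n₀ e^(−βz) dz = n₀·(e^(−β·z₁) − e^(−β·z₂)) / (β·(z₂−z₁))
e^(−0.34×2.7) = 0.3993; e^(−0.34×6.5) = 0.1097
⟨n⟩ = 0.55 × (0.3993 − 0.1097) / (0.34 × 3.8) = 0.55 × 0.2242 = 0.1233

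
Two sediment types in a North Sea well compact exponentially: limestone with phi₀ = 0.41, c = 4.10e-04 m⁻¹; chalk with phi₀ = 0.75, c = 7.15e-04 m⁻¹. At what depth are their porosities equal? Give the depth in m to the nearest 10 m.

1980 m

Working in km (1 km = 1000 m; c in km⁻¹ = c in m⁻¹ × 1000):
Set phi₀ₐ e^(−cₐZ) = phi₀ᵦ e^(−cᵦZ) ⇒ ln(phi₀ₐ/phi₀ᵦ) = (cₐ − cᵦ)·Z
Z = ln(0.41/0.75) / (0.41 − 0.715) = -0.6039 / -0.305 = 1.980 km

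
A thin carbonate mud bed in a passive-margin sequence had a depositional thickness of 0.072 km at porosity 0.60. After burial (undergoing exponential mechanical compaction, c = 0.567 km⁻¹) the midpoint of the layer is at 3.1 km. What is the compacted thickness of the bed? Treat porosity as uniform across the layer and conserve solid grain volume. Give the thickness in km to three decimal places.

Porosity at 3.1 km: n = 0.6·exp(−0.567×3.1) = 0.1035
Solid-volume conservation: h(1−n) = h₀(1−n₀) ⇒ h = h₀·(1−n₀)/(1−n)
h = 0.072 × (1 − 0.6)/(1 − 0.1035) = 0.072 × 0.4462 = 0.0321 km

0.032 km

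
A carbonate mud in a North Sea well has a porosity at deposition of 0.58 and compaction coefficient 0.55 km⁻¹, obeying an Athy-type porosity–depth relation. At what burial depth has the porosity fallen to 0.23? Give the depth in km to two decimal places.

1.68 km

Invert Athy's law: Z = ln(n₀/n) / c
Z = ln(0.58/0.23) / 0.55 = ln(2.522) / 0.55 = 0.9249 / 0.55 = 1.682 km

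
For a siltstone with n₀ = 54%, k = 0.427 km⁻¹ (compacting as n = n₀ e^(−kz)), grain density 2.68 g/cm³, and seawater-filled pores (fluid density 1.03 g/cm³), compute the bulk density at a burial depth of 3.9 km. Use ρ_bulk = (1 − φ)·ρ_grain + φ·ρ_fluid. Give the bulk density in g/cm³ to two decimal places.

2.51 g/cm³

Porosity at depth: n = 0.54·exp(−0.427×3.9) = 0.54×0.1891 = 0.1021
Bulk density: ρ_b = (1−n)ρ_g + n·ρ_f = 0.8979×2.68 + 0.1021×1.03
       = 2.406 + 0.105 = 2.511 g/cm³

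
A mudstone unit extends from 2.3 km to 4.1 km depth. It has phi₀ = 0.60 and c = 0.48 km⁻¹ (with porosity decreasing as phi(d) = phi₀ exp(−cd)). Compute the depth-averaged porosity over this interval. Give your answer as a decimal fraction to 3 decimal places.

⟨phi⟩ = (1/(d₂−d₁)) ∫ phi₀ e^(−cd) dd = phi₀·(e^(−c·d₁) − e^(−c·d₂)) / (c·(d₂−d₁))
e^(−0.48×2.3) = 0.3315; e^(−0.48×4.1) = 0.1397
⟨phi⟩ = 0.6 × (0.3315 − 0.1397) / (0.48 × 1.8) = 0.6 × 0.2220 = 0.1332

0.133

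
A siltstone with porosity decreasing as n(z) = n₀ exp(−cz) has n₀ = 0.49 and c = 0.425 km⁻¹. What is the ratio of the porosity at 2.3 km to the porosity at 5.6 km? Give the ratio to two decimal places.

n(z₁)/n(z₂) = e^(−c·z₁)/e^(−c·z₂) = e^{c(z₂−z₁)}
= exp(0.425 × 3.3) = exp(1.402) = 4.0654

4.07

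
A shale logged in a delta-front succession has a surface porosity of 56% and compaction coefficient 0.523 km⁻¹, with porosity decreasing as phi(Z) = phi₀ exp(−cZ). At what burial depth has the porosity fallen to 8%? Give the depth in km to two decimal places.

Invert Athy's law: Z = ln(phi₀/phi) / c
Z = ln(0.56/0.08) / 0.523 = ln(7) / 0.523 = 1.9459 / 0.523 = 3.721 km

3.72 km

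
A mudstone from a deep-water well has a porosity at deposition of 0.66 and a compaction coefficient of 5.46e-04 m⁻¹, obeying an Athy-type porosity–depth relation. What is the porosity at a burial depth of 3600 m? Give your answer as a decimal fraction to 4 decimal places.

0.0924

Working in km (1 km = 1000 m; k in km⁻¹ = k in m⁻¹ × 1000):
phi = phi₀·exp(−k·d) = 0.66 × exp(−0.546 × 3.6) = 0.66 × exp(−1.966)
  = 0.66 × 0.1401 = 0.0924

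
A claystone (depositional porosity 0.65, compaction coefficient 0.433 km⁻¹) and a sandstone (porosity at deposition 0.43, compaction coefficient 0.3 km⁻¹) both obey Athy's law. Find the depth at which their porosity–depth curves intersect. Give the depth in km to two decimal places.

3.11 km

Set n₀ₐ e^(−βₐz) = n₀ᵦ e^(−βᵦz) ⇒ ln(n₀ₐ/n₀ᵦ) = (βₐ − βᵦ)·z
z = ln(0.65/0.43) / (0.433 − 0.3) = 0.4132 / 0.133 = 3.107 km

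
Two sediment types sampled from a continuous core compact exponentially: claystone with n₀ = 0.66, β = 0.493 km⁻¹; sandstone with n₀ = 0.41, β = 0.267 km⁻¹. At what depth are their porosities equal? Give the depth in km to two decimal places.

Set n₀ₐ e^(−βₐd) = n₀ᵦ e^(−βᵦd) ⇒ ln(n₀ₐ/n₀ᵦ) = (βₐ − βᵦ)·d
d = ln(0.66/0.41) / (0.493 − 0.267) = 0.4761 / 0.226 = 2.107 km

2.11 km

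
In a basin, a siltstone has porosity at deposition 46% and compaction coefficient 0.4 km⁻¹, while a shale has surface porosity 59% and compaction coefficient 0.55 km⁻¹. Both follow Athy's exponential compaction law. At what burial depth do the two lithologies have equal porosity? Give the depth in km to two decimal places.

1.66 km

Set n₀ₐ e^(−cₐZ) = n₀ᵦ e^(−cᵦZ) ⇒ ln(n₀ₐ/n₀ᵦ) = (cₐ − cᵦ)·Z
Z = ln(0.46/0.59) / (0.4 − 0.55) = -0.2489 / -0.15 = 1.659 km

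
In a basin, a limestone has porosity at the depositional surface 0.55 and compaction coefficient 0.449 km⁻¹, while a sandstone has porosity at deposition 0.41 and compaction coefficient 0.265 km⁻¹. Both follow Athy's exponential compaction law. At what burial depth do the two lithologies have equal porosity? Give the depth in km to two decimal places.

Set φ₀ₐ e^(−cₐZ) = φ₀ᵦ e^(−cᵦZ) ⇒ ln(φ₀ₐ/φ₀ᵦ) = (cₐ − cᵦ)·Z
Z = ln(0.55/0.41) / (0.449 − 0.265) = 0.2938 / 0.184 = 1.597 km

1.60 km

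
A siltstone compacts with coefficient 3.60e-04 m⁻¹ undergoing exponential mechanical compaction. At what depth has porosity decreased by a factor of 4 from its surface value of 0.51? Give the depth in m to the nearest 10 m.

3850 m

Working in km (1 km = 1000 m; β in km⁻¹ = β in m⁻¹ × 1000):
φ/φ₀ = 1/4 ⇒ exp(−β·z) = 1/4 ⇒ z = ln(4) / β
z = 1.3863 / 0.36 = 3.851 km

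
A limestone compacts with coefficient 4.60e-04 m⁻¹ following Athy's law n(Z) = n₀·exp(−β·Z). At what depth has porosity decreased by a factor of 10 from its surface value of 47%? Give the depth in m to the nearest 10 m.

5010 m

Working in km (1 km = 1000 m; β in km⁻¹ = β in m⁻¹ × 1000):
n/n₀ = 1/10 ⇒ exp(−β·Z) = 1/10 ⇒ Z = ln(10) / β
Z = 2.3026 / 0.46 = 5.006 km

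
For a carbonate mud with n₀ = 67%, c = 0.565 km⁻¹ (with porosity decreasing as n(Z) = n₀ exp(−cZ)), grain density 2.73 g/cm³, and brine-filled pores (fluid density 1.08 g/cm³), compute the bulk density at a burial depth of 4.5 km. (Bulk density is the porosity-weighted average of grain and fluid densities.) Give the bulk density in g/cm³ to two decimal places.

2.64 g/cm³

Porosity at depth: n = 0.67·exp(−0.565×4.5) = 0.67×0.0787 = 0.0527
Bulk density: ρ_b = (1−n)ρ_g + n·ρ_f = 0.9473×2.73 + 0.0527×1.08
       = 2.586 + 0.057 = 2.643 g/cm³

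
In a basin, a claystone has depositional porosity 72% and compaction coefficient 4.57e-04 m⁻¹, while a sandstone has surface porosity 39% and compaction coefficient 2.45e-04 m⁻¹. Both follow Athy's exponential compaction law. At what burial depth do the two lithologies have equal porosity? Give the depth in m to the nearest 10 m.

2890 m

Working in km (1 km = 1000 m; k in km⁻¹ = k in m⁻¹ × 1000):
Set φ₀ₐ e^(−kₐd) = φ₀ᵦ e^(−kᵦd) ⇒ ln(φ₀ₐ/φ₀ᵦ) = (kₐ − kᵦ)·d
d = ln(0.72/0.39) / (0.457 − 0.245) = 0.6131 / 0.212 = 2.892 km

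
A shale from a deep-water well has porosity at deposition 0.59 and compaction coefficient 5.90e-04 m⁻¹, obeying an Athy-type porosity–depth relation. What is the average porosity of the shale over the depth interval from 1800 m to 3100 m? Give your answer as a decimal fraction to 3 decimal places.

Working in km (1 km = 1000 m; β in km⁻¹ = β in m⁻¹ × 1000):
⟨phi⟩ = (1/(d₂−d₁)) ∫ phi₀ e^(−βd) dd = phi₀·(e^(−β·d₁) − e^(−β·d₂)) / (β·(d₂−d₁))
e^(−0.59×1.8) = 0.3458; e^(−0.59×3.1) = 0.1606
⟨phi⟩ = 0.59 × (0.3458 − 0.1606) / (0.59 × 1.3) = 0.59 × 0.2414 = 0.1425

0.142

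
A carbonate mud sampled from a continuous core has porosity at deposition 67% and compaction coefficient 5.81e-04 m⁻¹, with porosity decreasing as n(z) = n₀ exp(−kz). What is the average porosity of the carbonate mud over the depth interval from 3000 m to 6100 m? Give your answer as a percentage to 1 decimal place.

5.4%

Working in km (1 km = 1000 m; k in km⁻¹ = k in m⁻¹ × 1000):
⟨n⟩ = (1/(z₂−z₁)) ∫ n₀ e^(−kz) dz = n₀·(e^(−k·z₁) − e^(−k·z₂)) / (k·(z₂−z₁))
e^(−0.581×3) = 0.1750; e^(−0.581×6.1) = 0.0289
⟨n⟩ = 0.67 × (0.1750 − 0.0289) / (0.581 × 3.1) = 0.67 × 0.0811 = 0.0543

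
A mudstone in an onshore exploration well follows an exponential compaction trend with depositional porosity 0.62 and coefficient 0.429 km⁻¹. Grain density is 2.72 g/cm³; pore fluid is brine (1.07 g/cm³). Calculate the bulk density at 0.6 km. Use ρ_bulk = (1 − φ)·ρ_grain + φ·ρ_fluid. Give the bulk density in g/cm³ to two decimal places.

1.93 g/cm³

Porosity at depth: φ = 0.62·exp(−0.429×0.6) = 0.62×0.7731 = 0.4793
Bulk density: ρ_b = (1−φ)ρ_g + φ·ρ_f = 0.5207×2.72 + 0.4793×1.07
       = 1.416 + 0.513 = 1.929 g/cm³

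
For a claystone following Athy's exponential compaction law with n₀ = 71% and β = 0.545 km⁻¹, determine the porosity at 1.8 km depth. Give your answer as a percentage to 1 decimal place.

n = n₀·exp(−β·z) = 0.71 × exp(−0.545 × 1.8) = 0.71 × exp(−0.981)
  = 0.71 × 0.3749 = 0.2662

26.6%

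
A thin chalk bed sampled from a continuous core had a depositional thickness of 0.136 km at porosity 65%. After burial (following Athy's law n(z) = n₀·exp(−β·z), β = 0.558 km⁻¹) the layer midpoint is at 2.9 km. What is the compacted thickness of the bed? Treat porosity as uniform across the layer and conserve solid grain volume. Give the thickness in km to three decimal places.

0.055 km

Porosity at 2.9 km: n = 0.65·exp(−0.558×2.9) = 0.1289
Solid-volume conservation: h(1−n) = h₀(1−n₀) ⇒ h = h₀·(1−n₀)/(1−n)
h = 0.136 × (1 − 0.65)/(1 − 0.1289) = 0.136 × 0.4018 = 0.0546 km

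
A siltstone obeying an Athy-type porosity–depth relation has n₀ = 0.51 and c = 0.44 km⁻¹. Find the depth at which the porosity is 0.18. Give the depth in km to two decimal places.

Invert Athy's law: z = ln(n₀/n) / c
z = ln(0.51/0.18) / 0.44 = ln(2.833) / 0.44 = 1.0415 / 0.44 = 2.367 km

2.37 km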